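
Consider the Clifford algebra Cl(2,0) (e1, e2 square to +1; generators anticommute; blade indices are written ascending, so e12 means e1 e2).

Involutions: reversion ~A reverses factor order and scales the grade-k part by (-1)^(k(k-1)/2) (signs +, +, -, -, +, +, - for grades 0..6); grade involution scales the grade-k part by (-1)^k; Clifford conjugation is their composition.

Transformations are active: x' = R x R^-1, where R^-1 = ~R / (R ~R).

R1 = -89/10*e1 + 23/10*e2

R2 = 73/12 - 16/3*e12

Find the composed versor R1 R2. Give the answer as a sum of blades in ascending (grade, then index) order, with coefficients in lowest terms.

Distribute over the terms of R1 (each basis-blade product reordered to ascending indices, repeated generators contracted through their squares):
(-89/10*e1) R2 = -6497/120*e1 + 712/15*e2
(23/10*e2) R2 = 184/15*e1 + 1679/120*e2
Summing the partial products and collecting blades:
Answer: -335/8*e1 + 1475/24*e2


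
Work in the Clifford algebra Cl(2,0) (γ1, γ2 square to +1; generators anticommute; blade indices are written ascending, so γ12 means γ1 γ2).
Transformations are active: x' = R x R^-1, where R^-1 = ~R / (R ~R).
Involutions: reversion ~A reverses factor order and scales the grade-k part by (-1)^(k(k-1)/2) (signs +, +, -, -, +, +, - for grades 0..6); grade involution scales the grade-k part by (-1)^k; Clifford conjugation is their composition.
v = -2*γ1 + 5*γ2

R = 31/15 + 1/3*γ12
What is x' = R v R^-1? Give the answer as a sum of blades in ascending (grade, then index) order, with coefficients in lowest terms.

~R = 31/15 - 1/3*γ12, and R ~R = 986/225, so R^-1 = ~R / (986/225).
R v = -37/15*γ1 + 11*γ2
Answer: -161/493*γ1 + 2650/493*γ2


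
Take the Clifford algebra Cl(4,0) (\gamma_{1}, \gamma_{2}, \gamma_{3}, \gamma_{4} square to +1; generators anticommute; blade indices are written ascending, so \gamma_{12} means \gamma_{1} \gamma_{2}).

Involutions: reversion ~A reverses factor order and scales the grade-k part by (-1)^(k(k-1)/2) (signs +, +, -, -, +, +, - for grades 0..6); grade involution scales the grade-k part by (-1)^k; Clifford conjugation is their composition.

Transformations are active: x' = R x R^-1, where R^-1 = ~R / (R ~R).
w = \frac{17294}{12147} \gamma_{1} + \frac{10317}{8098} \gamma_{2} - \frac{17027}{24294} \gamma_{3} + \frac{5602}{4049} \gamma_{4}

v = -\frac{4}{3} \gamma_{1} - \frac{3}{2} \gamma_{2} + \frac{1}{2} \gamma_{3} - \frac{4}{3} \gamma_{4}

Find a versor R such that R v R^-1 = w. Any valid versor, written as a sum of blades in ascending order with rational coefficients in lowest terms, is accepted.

Equal squares first: v^2 = w^2 = \frac{109}{18}. Then v + w = \frac{366}{4049} \gamma_{1} - \frac{915}{4049} \gamma_{2} - \frac{2440}{12147} \gamma_{3} + \frac{610}{12147} \gamma_{4} is a versor taking v to w, provided it is invertible.
Answer: \frac{366}{4049} \gamma_{1} - \frac{915}{4049} \gamma_{2} - \frac{2440}{12147} \gamma_{3} + \frac{610}{12147} \gamma_{4}


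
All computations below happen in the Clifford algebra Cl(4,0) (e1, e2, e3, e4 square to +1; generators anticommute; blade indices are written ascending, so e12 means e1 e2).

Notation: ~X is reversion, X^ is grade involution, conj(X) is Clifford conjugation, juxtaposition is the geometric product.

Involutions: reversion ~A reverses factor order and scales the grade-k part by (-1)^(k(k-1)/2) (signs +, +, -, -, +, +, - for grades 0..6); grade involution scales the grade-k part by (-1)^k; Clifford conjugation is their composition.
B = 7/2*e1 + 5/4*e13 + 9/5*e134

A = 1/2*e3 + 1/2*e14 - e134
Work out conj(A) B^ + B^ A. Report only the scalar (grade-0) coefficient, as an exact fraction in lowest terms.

first term: -9/5 + 5/8*e1 + 9/10*e3 - 1/2*e4 - 7/4*e13 - 9/10*e14 + 23/8*e34
second term: -9/5 + 5/8*e1 - 9/10*e3 - 1/2*e4 - 7/4*e13 + 9/10*e14 + 23/8*e34
Answer: -18/5


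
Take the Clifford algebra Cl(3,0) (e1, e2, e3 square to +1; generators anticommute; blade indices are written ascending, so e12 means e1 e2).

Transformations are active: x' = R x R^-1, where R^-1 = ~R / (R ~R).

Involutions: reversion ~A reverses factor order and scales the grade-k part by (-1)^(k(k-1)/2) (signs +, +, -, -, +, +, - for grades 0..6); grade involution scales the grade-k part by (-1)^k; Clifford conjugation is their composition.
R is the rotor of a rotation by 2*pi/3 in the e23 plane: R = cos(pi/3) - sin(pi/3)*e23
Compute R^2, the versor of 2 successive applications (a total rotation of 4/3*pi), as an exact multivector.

The rotor phase is half the rotation angle and phases add under composition, so 2 steps in the e23 plane accumulate phase 2*(pi/3) = 2*pi/3: R^2 = cos(2*pi/3) - sin(2*pi/3)*e23.
cos(2*pi/3) = -1/2 and sin(2*pi/3) = sqrt(3)/2, so R^2 = -1/2 - sqrt(3)/2*e23. The net rotation is 4/3*pi; the rotor keeps the half-angle phase exactly.
Answer: -1/2 - sqrt(3)/2*e23


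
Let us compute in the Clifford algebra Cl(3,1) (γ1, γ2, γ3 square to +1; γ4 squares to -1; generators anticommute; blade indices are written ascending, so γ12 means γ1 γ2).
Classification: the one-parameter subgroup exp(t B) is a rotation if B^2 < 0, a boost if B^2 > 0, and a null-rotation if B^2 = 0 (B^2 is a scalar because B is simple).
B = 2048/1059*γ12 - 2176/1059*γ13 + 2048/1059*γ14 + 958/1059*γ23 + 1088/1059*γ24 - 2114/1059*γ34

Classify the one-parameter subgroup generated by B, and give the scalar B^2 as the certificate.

B^2 term by term: the squares give (2048/1059)^2*(γ12)^2 + (-2176/1059)^2*(γ13)^2 + (2048/1059)^2*(γ14)^2 + (958/1059)^2*(γ23)^2 + (1088/1059)^2*(γ24)^2 + (-2114/1059)^2*(γ34)^2 = 4194304/1121481*(-1) + 4734976/1121481*(-1) + 4194304/1121481*(+1) + 917764/1121481*(-1) + 1183744/1121481*(+1) + 4468996/1121481*(+1) = 0 (each basis 2-blade squares to minus the product of its generators' squares); cross terms between blades sharing an index anticommute and cancel; the commuting (index-disjoint) pairs give grade-4 terms 2*c*c'*(blade product), which cancel blade by blade — γ1234: -8658944/1121481 + 4734976/1121481 + 3923968/1121481 = 0 — confirming B is simple. So B^2 = 0.
Answer: null-rotation, certificate B^2 = 0. The scalar 0 is the complete invariant here: its sign names the subgroup type.


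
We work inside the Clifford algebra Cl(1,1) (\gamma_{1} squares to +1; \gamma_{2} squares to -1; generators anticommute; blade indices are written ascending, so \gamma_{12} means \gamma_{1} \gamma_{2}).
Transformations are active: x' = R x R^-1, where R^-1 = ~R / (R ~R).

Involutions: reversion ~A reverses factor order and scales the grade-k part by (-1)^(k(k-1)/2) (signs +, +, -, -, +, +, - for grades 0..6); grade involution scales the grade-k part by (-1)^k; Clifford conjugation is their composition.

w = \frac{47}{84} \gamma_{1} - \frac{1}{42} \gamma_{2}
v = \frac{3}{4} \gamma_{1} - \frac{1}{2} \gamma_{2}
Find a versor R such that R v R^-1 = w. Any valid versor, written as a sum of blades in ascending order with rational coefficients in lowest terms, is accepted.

A norm check does it: q(v) = q(w) = \frac{5}{16}, hence R = v + w = \frac{55}{42} \gamma_{1} - \frac{11}{21} \gamma_{2} realises the map — parallel part kept, (v - w)/2 negated, v carried to w.
Answer: \frac{55}{42} \gamma_{1} - \frac{11}{21} \gamma_{2}


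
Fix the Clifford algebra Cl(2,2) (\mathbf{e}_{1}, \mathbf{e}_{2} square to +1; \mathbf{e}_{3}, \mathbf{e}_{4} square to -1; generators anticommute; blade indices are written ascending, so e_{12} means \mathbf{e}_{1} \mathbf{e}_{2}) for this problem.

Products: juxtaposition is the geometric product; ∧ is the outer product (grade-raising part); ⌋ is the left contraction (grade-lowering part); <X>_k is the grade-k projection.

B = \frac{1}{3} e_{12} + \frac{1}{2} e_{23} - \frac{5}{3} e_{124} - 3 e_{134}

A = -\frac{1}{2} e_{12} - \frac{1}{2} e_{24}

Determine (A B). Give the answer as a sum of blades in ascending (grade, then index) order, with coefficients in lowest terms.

step 1: \frac{1}{6} + \frac{5}{6} e_{1} - \frac{5}{6} e_{4} - \frac{1}{4} e_{13} + \frac{1}{6} e_{14} - \frac{1}{4} e_{34} + \frac{3}{2} e_{123} - \frac{3}{2} e_{234}
Answer: \frac{1}{6} + \frac{5}{6} e_{1} - \frac{5}{6} e_{4} - \frac{1}{4} e_{13} + \frac{1}{6} e_{14} - \frac{1}{4} e_{34} + \frac{3}{2} e_{123} - \frac{3}{2} e_{234}


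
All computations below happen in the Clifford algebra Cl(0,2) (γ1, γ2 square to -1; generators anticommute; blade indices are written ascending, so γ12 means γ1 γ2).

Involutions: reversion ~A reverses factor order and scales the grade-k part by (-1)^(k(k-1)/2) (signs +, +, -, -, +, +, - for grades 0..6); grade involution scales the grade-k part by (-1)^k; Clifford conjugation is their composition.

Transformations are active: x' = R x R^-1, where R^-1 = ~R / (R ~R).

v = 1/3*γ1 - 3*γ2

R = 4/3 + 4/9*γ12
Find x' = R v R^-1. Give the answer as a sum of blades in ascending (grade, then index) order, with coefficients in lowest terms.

~R = 4/3 - 4/9*γ12, and R ~R = 160/81, so R^-1 = ~R / (160/81).
R v = 16/9*γ1 - 104/27*γ2
Answer: 31/15*γ1 - 11/5*γ2


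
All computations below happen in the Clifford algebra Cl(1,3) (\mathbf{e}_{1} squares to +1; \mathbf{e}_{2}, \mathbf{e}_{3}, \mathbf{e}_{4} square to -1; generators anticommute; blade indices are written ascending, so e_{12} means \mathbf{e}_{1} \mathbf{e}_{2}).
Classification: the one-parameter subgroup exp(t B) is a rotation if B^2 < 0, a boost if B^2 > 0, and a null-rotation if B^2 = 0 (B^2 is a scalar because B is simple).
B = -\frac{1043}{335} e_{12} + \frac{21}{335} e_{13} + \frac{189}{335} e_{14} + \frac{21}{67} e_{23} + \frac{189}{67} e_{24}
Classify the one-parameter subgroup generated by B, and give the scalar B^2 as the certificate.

B^2 term by term: the squares give (-\frac{1043}{335})^2*(e_{12})^2 + (\frac{21}{335})^2*(e_{13})^2 + (\frac{189}{335})^2*(e_{14})^2 + (\frac{21}{67})^2*(e_{23})^2 + (\frac{189}{67})^2*(e_{24})^2 = \frac{1087849}{112225}*(+1) + \frac{441}{112225}*(+1) + \frac{35721}{112225}*(+1) + \frac{441}{4489}*(-1) + \frac{35721}{4489}*(-1) = \frac{49}{25} (each basis 2-blade squares to minus the product of its generators' squares); cross terms between blades sharing an index anticommute and cancel; the commuting (index-disjoint) pairs give grade-4 terms 2*c*c'*(blade product), which cancel blade by blade — e_{1234}: -\frac{7938}{22445} + \frac{7938}{22445} = 0 — confirming B is simple. So B^2 = \frac{49}{25}.
Answer: boost, certificate B^2 = \frac{49}{25}. One invariant decides it: the square \frac{49}{25} survives every conjugation, and its sign is exactly the classification.


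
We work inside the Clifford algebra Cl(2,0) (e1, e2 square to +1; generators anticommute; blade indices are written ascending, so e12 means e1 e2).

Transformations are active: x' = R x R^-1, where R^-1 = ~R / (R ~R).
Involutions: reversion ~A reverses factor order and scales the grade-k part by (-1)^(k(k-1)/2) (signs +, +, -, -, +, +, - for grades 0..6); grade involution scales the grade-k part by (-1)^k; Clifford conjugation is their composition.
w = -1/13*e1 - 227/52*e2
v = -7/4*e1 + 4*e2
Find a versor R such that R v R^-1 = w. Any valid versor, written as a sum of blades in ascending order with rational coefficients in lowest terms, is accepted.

Construction: equal norms (both 305/16) license R = v + w = -95/52*e1 - 19/52*e2 — nothing changes along that direction, while (v - w)/2 changes sign, so v maps onto w.
Answer: -95/52*e1 - 19/52*e2


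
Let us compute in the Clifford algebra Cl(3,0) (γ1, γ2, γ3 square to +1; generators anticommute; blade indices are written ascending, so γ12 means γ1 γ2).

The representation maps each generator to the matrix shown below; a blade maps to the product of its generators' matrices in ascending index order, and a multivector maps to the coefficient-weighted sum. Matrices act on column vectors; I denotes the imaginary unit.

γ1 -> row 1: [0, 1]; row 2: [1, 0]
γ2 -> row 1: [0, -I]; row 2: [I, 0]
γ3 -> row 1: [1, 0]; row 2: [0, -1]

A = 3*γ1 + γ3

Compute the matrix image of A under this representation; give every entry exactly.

M = (3)*rho(γ1) + (1)*rho(γ3), summed entrywise:
Answer: row 1: [1, 3]; row 2: [3, -1]


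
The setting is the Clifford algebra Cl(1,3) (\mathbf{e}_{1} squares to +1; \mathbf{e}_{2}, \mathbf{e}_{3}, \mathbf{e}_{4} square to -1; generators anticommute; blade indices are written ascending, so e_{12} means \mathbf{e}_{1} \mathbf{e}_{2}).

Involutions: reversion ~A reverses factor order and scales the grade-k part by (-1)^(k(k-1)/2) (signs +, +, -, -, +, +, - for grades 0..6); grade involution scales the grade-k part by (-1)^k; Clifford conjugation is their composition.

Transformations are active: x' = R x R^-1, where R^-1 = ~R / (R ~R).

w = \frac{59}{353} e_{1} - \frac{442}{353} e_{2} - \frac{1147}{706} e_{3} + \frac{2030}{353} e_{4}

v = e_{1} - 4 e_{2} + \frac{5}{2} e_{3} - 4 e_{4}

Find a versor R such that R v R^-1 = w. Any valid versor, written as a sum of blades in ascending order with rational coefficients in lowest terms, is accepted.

Equal squares first: v^2 = w^2 = -\frac{149}{4}. Then v + w = \frac{412}{353} e_{1} - \frac{1854}{353} e_{2} + \frac{309}{353} e_{3} + \frac{618}{353} e_{4} is a versor taking v to w, provided it is invertible.
Answer: \frac{412}{353} e_{1} - \frac{1854}{353} e_{2} + \frac{309}{353} e_{3} + \frac{618}{353} e_{4}


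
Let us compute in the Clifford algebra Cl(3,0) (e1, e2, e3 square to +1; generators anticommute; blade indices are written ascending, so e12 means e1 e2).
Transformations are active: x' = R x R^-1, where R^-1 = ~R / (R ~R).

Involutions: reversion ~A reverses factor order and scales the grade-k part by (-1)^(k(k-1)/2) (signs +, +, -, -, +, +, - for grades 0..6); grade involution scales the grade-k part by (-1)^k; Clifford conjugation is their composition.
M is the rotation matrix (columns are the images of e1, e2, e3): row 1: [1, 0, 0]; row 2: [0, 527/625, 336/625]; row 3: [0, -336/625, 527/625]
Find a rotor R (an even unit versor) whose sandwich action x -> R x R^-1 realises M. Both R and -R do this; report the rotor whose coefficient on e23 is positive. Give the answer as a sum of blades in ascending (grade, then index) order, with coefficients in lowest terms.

Method: write R = a + b12*e12 + b13*e13 + b23*e23 with a^2 + b12^2 + b13^2 + b23^2 = 1 (so R^-1 = ~R). Expanding the columns R e_j ~R gives tr M = 4a^2 - 1 and, from the antisymmetric part, M21 - M12 = -4a*b12, M13 - M31 = 4a*b13, M32 - M23 = -4a*b23.
Here tr M = 1679/625, so a^2 = (1 + tr M)/4 = 576/625 and a = ±24/25. Taking a = 24/25: M21 - M12 = 0, M13 - M31 = 0, M32 - M23 = -672/625, giving b12 = 0, b13 = 0, b23 = 7/25, i.e. R = 24/25 + 7/25*e23.
Its e23 coefficient is already positive.
Answer: 24/25 + 7/25*e23. Why the constraint matters: R and -R act identically through the sandwich — M has trace 1679/625 either way — so only the sign condition on e23 picks one of the two preimages.


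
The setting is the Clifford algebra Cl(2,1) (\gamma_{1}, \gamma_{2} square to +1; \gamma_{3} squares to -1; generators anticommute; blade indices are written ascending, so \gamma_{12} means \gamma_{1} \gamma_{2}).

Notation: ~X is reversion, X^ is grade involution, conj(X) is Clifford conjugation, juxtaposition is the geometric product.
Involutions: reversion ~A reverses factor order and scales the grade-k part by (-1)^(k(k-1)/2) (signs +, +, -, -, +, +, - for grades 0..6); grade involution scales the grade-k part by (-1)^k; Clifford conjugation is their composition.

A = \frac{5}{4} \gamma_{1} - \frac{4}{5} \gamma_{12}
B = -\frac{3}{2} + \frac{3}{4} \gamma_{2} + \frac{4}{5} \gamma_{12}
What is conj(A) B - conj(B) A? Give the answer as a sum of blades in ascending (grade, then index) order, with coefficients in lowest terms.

first term: -\frac{16}{25} + \frac{99}{40} \gamma_{1} - \gamma_{2} - \frac{171}{80} \gamma_{12}
second term: -\frac{16}{25} - \frac{99}{40} \gamma_{1} + \gamma_{2} + \frac{171}{80} \gamma_{12}
Answer: \frac{99}{20} \gamma_{1} - 2 \gamma_{2} - \frac{171}{40} \gamma_{12}


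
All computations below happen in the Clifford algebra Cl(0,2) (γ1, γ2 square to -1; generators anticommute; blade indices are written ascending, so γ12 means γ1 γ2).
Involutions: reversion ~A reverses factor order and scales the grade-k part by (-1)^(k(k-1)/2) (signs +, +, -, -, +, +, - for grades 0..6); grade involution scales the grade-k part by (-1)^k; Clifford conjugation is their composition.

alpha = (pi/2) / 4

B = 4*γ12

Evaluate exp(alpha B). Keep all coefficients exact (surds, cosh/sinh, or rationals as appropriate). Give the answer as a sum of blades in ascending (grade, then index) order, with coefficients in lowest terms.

B^2 = (4)^2*(γ12)^2 = 16*(-1) = -16 (a basis 2-blade squares to minus the product of its generators' squares).
B^2 = -16 — circular case — the even/odd split gives cos and sin: l = 4, alpha*l = pi/2, so exp(alpha B) = cos(pi/2) + (sin(pi/2)/4)*B = 0 + (1/4)*B.
Answer: γ12


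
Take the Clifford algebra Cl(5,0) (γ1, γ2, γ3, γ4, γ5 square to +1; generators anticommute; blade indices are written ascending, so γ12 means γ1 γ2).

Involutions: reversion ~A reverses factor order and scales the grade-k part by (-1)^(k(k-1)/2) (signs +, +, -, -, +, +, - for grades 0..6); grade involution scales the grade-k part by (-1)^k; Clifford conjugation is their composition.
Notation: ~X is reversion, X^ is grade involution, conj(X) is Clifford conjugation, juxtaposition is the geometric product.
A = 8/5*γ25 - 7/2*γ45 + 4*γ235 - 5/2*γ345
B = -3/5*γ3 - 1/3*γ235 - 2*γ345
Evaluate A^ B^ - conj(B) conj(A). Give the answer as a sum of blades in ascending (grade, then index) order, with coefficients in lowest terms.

first term: -11/3 + 113/15*γ3 - 53/6*γ24 + 12/5*γ25 + 3/2*γ45 + 61/30*γ234 - 24/25*γ235 - 21/10*γ345
second term: -11/3 + 113/15*γ3 + 53/6*γ24 - 12/5*γ25 - 3/2*γ45 - 61/30*γ234 + 24/25*γ235 + 21/10*γ345
Answer: -53/3*γ24 + 24/5*γ25 + 3*γ45 + 61/15*γ234 - 48/25*γ235 - 21/5*γ345


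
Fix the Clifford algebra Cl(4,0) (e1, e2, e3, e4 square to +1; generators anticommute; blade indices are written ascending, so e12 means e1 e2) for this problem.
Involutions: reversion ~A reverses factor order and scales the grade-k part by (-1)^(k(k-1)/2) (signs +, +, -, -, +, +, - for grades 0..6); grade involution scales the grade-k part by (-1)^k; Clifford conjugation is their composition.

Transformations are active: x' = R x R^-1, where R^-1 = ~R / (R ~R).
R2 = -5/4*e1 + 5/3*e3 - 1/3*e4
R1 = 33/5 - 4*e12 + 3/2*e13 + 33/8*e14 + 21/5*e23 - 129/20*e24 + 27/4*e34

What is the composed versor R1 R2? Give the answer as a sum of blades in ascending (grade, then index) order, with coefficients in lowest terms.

Distribute over the terms of R2 (each basis-blade product reordered to ascending indices, repeated generators contracted through their squares):
R1 (-5/4*e1) = -33/4*e1 - 5*e2 + 15/8*e3 + 165/32*e4 - 21/4*e123 + 129/16*e124 - 135/16*e134
R1 (5/3*e3) = 5/2*e1 + 7*e2 + 11*e3 - 45/4*e4 - 20/3*e123 - 55/8*e134 + 43/4*e234
R1 (-1/3*e4) = -11/8*e1 + 43/20*e2 - 9/4*e3 - 11/5*e4 + 4/3*e124 - 1/2*e134 - 7/5*e234
Summing the partial products and collecting blades:
Answer: -57/8*e1 + 83/20*e2 + 85/8*e3 - 1327/160*e4 - 143/12*e123 + 451/48*e124 - 253/16*e134 + 187/20*e234


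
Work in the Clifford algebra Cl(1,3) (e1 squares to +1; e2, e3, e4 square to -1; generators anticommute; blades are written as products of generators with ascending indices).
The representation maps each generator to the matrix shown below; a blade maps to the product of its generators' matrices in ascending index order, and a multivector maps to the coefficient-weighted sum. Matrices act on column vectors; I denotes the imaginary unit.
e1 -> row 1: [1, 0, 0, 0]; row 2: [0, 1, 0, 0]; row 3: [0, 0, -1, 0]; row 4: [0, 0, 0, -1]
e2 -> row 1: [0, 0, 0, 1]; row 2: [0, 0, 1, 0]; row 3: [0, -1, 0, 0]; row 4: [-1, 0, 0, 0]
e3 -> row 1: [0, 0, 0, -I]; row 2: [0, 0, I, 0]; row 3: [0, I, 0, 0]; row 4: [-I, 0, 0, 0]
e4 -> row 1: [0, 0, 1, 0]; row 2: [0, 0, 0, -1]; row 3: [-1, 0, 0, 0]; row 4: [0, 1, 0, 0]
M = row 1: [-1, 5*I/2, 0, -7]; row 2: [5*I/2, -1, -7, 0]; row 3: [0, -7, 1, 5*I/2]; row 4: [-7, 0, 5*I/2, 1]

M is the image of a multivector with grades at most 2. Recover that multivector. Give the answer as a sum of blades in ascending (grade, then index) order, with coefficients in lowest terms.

Method: the blade images are trace-orthogonal — tr(rho(e_A) rho(e_B)^-1) = 4 if A = B and 0 otherwise — and rho(e_A)^-1 = (e_A)^2 * rho(e_A) with (e_A)^2 = +1 or -1, so the coefficient of e_A in the preimage is (e_A)^2 * tr(M rho(e_A))/4.
Nonzero projections over blades of grade <= 2: e1: (e1)^2 = +1, tr(M rho(e1)) = -4, coefficient -1; e1 e2: (e1 e2)^2 = +1, tr(M rho(e1 e2)) = -28, coefficient -7; e3 e4: (e3 e4)^2 = -1, tr(M rho(e3 e4)) = 10, coefficient -5/2. Every other blade of grade <= 2 projects to 0.
Answer: -e1 - 7*e1 e2 - 5/2*e3 e4


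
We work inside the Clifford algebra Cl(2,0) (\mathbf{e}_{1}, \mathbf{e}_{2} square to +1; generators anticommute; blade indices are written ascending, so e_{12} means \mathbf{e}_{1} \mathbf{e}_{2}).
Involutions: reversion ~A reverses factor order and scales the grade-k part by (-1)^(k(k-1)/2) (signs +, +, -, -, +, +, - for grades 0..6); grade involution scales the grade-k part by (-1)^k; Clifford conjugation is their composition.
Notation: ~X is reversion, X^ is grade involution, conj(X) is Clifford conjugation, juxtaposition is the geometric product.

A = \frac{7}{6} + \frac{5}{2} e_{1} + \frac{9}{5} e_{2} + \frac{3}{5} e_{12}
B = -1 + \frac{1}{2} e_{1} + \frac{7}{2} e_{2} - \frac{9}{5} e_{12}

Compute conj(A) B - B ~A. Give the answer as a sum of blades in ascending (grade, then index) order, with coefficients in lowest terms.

first term: -\frac{2939}{300} - \frac{677}{300} e_{1} + \frac{641}{60} e_{2} - \frac{187}{20} e_{12}
second term: \frac{1591}{300} - \frac{917}{300} e_{1} + \frac{389}{60} e_{2} - \frac{187}{20} e_{12}
Answer: -\frac{151}{10} + \frac{4}{5} e_{1} + \frac{21}{5} e_{2}


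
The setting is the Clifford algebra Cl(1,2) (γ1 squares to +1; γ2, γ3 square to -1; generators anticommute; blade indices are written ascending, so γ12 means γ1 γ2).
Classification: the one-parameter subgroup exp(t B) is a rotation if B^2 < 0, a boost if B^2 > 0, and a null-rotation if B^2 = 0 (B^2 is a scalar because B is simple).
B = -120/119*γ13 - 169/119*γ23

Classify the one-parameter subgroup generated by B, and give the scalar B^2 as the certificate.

B^2 term by term: the squares give (-120/119)^2*(γ13)^2 + (-169/119)^2*(γ23)^2 = 14400/14161*(+1) + 28561/14161*(-1) = -1 (each basis 2-blade squares to minus the product of its generators' squares); cross terms between blades sharing an index anticommute and cancel. So B^2 = -1.
Answer: rotation, certificate B^2 = -1. Because -1 is invariant under every versor sandwich, the classification follows from its sign alone.


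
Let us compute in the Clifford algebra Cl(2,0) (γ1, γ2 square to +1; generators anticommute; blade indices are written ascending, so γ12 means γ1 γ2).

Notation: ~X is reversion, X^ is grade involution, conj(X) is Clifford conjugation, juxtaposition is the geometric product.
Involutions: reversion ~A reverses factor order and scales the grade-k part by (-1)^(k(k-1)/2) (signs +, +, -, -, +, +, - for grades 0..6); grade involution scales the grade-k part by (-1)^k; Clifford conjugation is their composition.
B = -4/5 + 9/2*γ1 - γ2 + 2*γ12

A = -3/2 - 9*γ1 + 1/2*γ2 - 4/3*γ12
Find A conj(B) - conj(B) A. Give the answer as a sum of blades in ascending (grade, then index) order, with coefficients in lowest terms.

first term: 593/15 + 817/60*γ1 + 101/10*γ2 - 161/60*γ12
second term: 593/15 + 857/60*γ1 - 139/10*γ2 + 649/60*γ12
Answer: -2/3*γ1 + 24*γ2 - 27/2*γ12


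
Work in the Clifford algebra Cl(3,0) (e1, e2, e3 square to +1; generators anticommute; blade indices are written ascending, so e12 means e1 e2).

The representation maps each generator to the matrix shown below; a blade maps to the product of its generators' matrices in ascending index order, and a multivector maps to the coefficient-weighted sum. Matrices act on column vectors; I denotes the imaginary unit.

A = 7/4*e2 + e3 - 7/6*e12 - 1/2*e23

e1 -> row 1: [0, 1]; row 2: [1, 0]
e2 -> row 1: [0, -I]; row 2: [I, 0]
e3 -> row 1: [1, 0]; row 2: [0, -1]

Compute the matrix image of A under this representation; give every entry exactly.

Bivector images (products of the table entries): rho(e12) = rho(e1)rho(e2) = row 1: [I, 0]; row 2: [0, -I]; rho(e23) = rho(e2)rho(e3) = row 1: [0, I]; row 2: [I, 0].
M = (7/4)*rho(e2) + (1)*rho(e3) + (-7/6)*rho(e12) + (-1/2)*rho(e23), summed entrywise:
Answer: row 1: [1 - 7*I/6, -9*I/4]; row 2: [5*I/4, -1 + 7*I/6]


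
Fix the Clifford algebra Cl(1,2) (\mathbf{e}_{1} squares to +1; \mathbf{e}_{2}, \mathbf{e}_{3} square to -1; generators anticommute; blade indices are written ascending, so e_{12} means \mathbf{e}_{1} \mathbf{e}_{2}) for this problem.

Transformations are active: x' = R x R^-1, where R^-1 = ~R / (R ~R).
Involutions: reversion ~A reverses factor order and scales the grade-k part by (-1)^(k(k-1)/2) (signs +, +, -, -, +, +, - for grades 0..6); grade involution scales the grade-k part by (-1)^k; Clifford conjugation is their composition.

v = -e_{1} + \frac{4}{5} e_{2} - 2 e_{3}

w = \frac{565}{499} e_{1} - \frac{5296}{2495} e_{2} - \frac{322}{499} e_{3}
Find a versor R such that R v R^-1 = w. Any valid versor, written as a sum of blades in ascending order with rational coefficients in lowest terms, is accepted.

Equal squares first: v^2 = w^2 = -\frac{91}{25}. Then v + w = \frac{66}{499} e_{1} - \frac{660}{499} e_{2} - \frac{1320}{499} e_{3} is a versor taking v to w, provided it is invertible.
Answer: \frac{66}{499} e_{1} - \frac{660}{499} e_{2} - \frac{1320}{499} e_{3}


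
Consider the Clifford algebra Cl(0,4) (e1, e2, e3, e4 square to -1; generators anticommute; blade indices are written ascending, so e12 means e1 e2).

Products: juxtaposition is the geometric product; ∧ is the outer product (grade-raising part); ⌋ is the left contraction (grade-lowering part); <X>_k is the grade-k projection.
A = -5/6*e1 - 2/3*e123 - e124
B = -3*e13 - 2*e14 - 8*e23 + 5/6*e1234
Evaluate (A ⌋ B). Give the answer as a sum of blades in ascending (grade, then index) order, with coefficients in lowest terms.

step 1: -5/3*e3 - 20/9*e4 + 25/36*e234
Answer: -5/3*e3 - 20/9*e4 + 25/36*e234


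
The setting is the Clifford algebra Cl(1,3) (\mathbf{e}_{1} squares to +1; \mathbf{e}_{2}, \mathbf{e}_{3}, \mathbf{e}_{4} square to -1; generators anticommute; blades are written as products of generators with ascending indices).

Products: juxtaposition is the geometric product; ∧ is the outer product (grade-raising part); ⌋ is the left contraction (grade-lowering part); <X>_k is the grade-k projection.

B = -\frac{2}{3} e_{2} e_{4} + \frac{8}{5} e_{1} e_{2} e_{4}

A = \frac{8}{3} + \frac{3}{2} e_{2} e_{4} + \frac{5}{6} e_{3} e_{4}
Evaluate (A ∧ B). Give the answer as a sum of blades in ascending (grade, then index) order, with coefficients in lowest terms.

step 1: -\frac{16}{9} e_{2} e_{4} + \frac{64}{15} e_{1} e_{2} e_{4}
Answer: -\frac{16}{9} e_{2} e_{4} + \frac{64}{15} e_{1} e_{2} e_{4}


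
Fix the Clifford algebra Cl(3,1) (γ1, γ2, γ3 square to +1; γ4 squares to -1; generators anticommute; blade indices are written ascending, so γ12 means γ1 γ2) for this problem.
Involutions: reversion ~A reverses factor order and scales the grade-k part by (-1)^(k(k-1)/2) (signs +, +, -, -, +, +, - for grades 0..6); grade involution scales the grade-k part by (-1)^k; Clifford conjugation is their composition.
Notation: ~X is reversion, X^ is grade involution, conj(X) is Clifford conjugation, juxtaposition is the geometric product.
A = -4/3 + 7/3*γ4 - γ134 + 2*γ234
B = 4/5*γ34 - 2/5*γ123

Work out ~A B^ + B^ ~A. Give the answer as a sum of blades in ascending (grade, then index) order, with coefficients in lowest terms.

first term: 4/5*γ1 - 8/5*γ2 + 28/15*γ3 - 4/5*γ14 - 2/5*γ24 - 16/15*γ34 - 8/15*γ123 - 14/15*γ1234
second term: 4/5*γ1 - 8/5*γ2 - 28/15*γ3 + 4/5*γ14 + 2/5*γ24 - 16/15*γ34 - 8/15*γ123 + 14/15*γ1234
Answer: 8/5*γ1 - 16/5*γ2 - 32/15*γ34 - 16/15*γ123


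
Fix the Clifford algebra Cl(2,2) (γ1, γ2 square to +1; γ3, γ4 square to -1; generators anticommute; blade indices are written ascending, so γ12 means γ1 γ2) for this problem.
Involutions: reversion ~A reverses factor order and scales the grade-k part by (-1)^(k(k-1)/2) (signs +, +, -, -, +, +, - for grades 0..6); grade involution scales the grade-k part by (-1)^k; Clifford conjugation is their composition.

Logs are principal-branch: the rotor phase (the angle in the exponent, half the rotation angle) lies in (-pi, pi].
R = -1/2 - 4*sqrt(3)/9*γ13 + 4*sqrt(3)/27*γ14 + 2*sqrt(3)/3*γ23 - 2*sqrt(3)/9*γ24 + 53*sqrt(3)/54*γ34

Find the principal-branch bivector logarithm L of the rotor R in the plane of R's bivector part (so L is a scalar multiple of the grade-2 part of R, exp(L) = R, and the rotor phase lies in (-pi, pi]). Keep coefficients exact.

The scalar part of R is -1/2, and that scalar determines the rotor phase on the principal branch; recovering the unit plane as bivector-part over sine of the phase gives L = phase * plane.
Concretely: cos(phase) = -1/2 gives phase = ±2*pi/3, and since phase/sin(phase) is even the sign is immaterial: L = (phase/sin(phase)) * <R>_2 = (4*sqrt(3)*pi/9) * <R>_2.
Answer: -16*pi/27*γ13 + 16*pi/81*γ14 + 8*pi/9*γ23 - 8*pi/27*γ24 + 106*pi/81*γ34


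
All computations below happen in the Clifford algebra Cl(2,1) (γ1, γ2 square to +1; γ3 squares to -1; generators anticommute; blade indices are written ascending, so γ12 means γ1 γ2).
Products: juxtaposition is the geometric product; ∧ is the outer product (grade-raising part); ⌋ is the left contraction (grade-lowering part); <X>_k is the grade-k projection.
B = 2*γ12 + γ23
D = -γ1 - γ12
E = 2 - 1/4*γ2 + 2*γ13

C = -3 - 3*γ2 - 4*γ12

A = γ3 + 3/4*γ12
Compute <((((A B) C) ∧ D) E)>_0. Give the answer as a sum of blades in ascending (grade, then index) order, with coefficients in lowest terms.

step 1: -3/2 + γ2 + 3/4*γ13 + 2*γ123
step 2: 3/2 + 4*γ1 + 3/2*γ2 + 8*γ3 + 6*γ12 + 15/4*γ13 - 3*γ23 - 15/4*γ123
step 3: -3/2*γ1 + 8*γ13 - 5*γ123
step 4: 16 - 3*γ1 + 10*γ2 - 3*γ3 + 3/8*γ12 + 59/4*γ13 - 8*γ123
step 5: 16
Answer: 16


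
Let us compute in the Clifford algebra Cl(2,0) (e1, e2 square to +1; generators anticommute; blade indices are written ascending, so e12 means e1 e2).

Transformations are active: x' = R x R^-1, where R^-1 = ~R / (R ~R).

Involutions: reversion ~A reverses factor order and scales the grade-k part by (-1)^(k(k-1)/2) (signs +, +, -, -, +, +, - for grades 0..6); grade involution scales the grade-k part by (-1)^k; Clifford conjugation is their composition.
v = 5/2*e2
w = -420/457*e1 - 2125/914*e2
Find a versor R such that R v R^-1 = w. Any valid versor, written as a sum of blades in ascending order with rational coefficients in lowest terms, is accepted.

Equal squares first: v^2 = w^2 = 25/4. Then v + w = -420/457*e1 + 80/457*e2 is a versor taking v to w, provided it is invertible.
Answer: -420/457*e1 + 80/457*e2


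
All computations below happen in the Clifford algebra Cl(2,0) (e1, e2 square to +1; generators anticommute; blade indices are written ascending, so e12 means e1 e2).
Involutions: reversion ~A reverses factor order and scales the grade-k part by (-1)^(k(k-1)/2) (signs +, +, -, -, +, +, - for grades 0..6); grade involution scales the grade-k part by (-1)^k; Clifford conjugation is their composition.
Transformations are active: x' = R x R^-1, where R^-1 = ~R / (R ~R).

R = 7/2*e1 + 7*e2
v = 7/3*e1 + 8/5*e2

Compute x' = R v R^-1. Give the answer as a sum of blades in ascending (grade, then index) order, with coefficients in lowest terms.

~R = 7/2*e1 + 7*e2, and R ~R = 245/4, so R^-1 = ~R / (245/4).
R v = 581/30 - 161/15*e12
Answer: -3/25*e1 + 212/75*e2


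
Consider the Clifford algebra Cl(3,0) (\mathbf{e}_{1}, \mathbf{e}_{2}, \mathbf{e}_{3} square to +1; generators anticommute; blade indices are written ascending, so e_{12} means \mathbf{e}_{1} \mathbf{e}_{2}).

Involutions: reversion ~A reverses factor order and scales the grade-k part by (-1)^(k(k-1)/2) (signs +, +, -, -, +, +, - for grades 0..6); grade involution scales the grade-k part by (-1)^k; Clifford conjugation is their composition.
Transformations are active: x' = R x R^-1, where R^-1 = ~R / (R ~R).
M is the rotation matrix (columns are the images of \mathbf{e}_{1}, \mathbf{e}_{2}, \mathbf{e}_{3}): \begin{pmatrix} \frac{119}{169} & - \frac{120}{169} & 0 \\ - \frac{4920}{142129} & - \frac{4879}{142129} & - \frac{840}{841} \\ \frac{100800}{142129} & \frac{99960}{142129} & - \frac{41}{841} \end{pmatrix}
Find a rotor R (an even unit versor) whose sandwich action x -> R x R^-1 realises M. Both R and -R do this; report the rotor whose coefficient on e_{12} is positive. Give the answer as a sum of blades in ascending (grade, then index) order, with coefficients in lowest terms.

Method: write R = a + b12*e_{12} + b13*e_{13} + b23*e_{23} with a^2 + b12^2 + b13^2 + b23^2 = 1 (so R^-1 = ~R). Expanding the columns R e_j ~R gives tr M = 4a^2 - 1 and, from the antisymmetric part, M21 - M12 = -4a*b12, M13 - M31 = 4a*b13, M32 - M23 = -4a*b23.
Here tr M = \frac{88271}{142129}, so a^2 = (1 + tr M)/4 = \frac{57600}{142129} and a = ±\frac{240}{377}. Taking a = \frac{240}{377}: M21 - M12 = \frac{96000}{142129}, M13 - M31 = -\frac{100800}{142129}, M32 - M23 = \frac{241920}{142129}, giving b12 = -\frac{100}{377}, b13 = -\frac{105}{377}, b23 = -\frac{252}{377}, i.e. R = \frac{240}{377} - \frac{100}{377} e_{12} - \frac{105}{377} e_{13} - \frac{252}{377} e_{23}.
Its e_{12} coefficient is negative, so report the other preimage -R.
Answer: -\frac{240}{377} + \frac{100}{377} e_{12} + \frac{105}{377} e_{13} + \frac{252}{377} e_{23}. Why the constraint matters: R and -R act identically through the sandwich — M has trace \frac{88271}{142129} either way — so only the sign condition on e_{12} picks one of the two preimages.


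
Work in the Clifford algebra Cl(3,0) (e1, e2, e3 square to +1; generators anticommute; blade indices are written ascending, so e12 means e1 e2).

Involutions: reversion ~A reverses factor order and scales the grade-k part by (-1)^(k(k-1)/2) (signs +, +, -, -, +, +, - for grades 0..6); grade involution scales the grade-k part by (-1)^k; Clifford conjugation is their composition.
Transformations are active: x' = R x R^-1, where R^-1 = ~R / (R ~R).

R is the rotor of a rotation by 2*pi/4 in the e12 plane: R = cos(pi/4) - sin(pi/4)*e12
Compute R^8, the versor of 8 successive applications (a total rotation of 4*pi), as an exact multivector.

The rotor phase is half the rotation angle and phases add under composition, so 8 steps in the e12 plane accumulate phase 8*(pi/4) = 2*pi: R^8 = cos(2*pi) - sin(2*pi)*e12.
cos(2*pi) = 1 and sin(2*pi) = 0, so R^8 = 1. The total rotation 4*pi is 2 full turns, so every vector returns to itself, yet the rotor is +1, back on the identity sheet (an even number of 2*pi turns).
Answer: 1


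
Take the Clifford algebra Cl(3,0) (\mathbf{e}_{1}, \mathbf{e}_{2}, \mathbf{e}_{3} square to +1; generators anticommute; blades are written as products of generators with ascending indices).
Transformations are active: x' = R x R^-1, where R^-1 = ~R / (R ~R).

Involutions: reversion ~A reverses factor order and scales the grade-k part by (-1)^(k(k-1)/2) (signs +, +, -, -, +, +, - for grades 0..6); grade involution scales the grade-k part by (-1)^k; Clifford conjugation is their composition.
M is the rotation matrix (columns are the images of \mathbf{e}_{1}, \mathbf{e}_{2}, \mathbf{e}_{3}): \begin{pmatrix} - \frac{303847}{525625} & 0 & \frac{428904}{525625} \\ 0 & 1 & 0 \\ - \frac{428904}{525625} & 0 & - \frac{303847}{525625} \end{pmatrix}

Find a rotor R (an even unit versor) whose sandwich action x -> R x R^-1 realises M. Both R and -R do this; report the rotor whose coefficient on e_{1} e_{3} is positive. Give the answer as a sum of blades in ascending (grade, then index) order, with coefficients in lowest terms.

Method: write R = a + b12*e_{1} e_{2} + b13*e_{1} e_{3} + b23*e_{2} e_{3} with a^2 + b12^2 + b13^2 + b23^2 = 1 (so R^-1 = ~R). Expanding the columns R e_j ~R gives tr M = 4a^2 - 1 and, from the antisymmetric part, M21 - M12 = -4a*b12, M13 - M31 = 4a*b13, M32 - M23 = -4a*b23.
Here tr M = -\frac{82069}{525625}, so a^2 = (1 + tr M)/4 = \frac{110889}{525625} and a = ±\frac{333}{725}. Taking a = \frac{333}{725}: M21 - M12 = 0, M13 - M31 = \frac{857808}{525625}, M32 - M23 = 0, giving b12 = 0, b13 = \frac{644}{725}, b23 = 0, i.e. R = \frac{333}{725} + \frac{644}{725} e_{1} e_{3}.
Its e_{1} e_{3} coefficient is already positive.
Answer: \frac{333}{725} + \frac{644}{725} e_{1} e_{3}. Why the constraint matters: R and -R act identically through the sandwich — M has trace -\frac{82069}{525625} either way — so only the sign condition on e_{1} e_{3} picks one of the two preimages.


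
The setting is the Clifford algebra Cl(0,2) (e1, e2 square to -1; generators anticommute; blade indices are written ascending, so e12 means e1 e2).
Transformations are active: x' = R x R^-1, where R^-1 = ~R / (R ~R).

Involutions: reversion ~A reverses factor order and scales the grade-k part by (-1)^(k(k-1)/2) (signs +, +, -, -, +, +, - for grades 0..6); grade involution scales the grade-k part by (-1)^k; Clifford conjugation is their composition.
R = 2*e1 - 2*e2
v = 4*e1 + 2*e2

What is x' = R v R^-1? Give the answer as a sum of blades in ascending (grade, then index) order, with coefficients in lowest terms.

~R = 2*e1 - 2*e2, and R ~R = -8, so R^-1 = ~R / (-8).
R v = -4 + 12*e12
Answer: -2*e1 - 4*e2


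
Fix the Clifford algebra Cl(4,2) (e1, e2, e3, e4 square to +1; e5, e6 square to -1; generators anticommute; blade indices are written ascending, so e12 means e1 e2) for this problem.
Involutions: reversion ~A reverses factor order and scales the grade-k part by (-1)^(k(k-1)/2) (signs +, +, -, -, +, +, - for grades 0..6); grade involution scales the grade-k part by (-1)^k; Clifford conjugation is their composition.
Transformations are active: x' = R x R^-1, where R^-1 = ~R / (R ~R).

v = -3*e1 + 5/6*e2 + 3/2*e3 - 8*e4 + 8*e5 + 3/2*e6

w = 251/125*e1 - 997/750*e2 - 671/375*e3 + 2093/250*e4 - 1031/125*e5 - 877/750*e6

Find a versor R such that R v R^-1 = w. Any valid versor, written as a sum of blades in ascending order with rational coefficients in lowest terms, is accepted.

Construction: equal norms (both 349/36) license R = v + w = -124/125*e1 - 62/125*e2 - 217/750*e3 + 93/250*e4 - 31/125*e5 + 124/375*e6 — nothing changes along that direction, while (v - w)/2 changes sign, so v maps onto w.
Answer: -124/125*e1 - 62/125*e2 - 217/750*e3 + 93/250*e4 - 31/125*e5 + 124/375*e6


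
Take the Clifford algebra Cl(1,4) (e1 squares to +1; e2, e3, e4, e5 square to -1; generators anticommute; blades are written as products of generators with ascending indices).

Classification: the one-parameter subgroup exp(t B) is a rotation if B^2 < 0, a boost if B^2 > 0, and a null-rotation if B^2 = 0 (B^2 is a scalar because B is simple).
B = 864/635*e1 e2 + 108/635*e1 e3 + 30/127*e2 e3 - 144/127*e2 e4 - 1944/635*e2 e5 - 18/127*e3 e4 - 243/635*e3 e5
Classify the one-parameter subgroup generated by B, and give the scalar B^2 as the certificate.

B^2 term by term: the squares give (864/635)^2*(e1 e2)^2 + (108/635)^2*(e1 e3)^2 + (30/127)^2*(e2 e3)^2 + (-144/127)^2*(e2 e4)^2 + (-1944/635)^2*(e2 e5)^2 + (-18/127)^2*(e3 e4)^2 + (-243/635)^2*(e3 e5)^2 = 746496/403225*(+1) + 11664/403225*(+1) + 900/16129*(-1) + 20736/16129*(-1) + 3779136/403225*(-1) + 324/16129*(-1) + 59049/403225*(-1) = -9 (each basis 2-blade squares to minus the product of its generators' squares); cross terms between blades sharing an index anticommute and cancel; the commuting (index-disjoint) pairs give grade-4 terms 2*c*c'*(blade product), which cancel blade by blade — e1 e2 e3 e4: -31104/80645 + 31104/80645 = 0; e1 e2 e3 e5: -419904/403225 + 419904/403225 = 0; e2 e3 e4 e5: -69984/80645 + 69984/80645 = 0 — confirming B is simple. So B^2 = -9.
Answer: rotation, certificate B^2 = -9. The invariant at work: B^2 = -9 is unchanged by conjugation, hence its sign classifies the subgroup whatever basis B is written in.
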